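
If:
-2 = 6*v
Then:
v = -1/3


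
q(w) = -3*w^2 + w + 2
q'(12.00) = -71.00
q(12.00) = -418.00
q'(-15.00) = 91.00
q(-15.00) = -688.00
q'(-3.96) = 24.76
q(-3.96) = -49.00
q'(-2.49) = 15.94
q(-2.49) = -19.09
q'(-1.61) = 10.66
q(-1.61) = -7.39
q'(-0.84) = 6.04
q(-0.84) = -0.96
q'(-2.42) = 15.52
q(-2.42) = -17.99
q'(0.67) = -3.02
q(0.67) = 1.32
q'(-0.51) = 4.06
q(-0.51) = 0.71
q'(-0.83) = 5.98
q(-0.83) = -0.90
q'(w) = 1 - 6*w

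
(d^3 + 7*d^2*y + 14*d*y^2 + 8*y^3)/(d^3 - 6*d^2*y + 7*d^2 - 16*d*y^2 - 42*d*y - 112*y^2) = (-d^2 - 5*d*y - 4*y^2)/(-d^2 + 8*d*y - 7*d + 56*y)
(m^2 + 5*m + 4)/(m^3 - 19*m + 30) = (m^2 + 5*m + 4)/(m^3 - 19*m + 30)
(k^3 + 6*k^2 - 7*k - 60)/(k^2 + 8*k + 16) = (k^2 + 2*k - 15)/(k + 4)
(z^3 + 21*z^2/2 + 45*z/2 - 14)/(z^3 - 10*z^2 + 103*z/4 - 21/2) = 2*(z^2 + 11*z + 28)/(2*z^2 - 19*z + 42)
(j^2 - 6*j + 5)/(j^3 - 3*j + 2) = (j - 5)/(j^2 + j - 2)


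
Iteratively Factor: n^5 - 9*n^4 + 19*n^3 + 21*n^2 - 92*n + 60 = (n - 5)*(n^4 - 4*n^3 - n^2 + 16*n - 12) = (n - 5)*(n - 3)*(n^3 - n^2 - 4*n + 4) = (n - 5)*(n - 3)*(n - 1)*(n^2 - 4) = (n - 5)*(n - 3)*(n - 2)*(n - 1)*(n + 2)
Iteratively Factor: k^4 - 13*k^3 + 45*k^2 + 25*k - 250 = (k - 5)*(k^3 - 8*k^2 + 5*k + 50) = (k - 5)^2*(k^2 - 3*k - 10) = (k - 5)^2*(k + 2)*(k - 5)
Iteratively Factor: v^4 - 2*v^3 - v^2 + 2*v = (v - 2)*(v^3 - v) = (v - 2)*(v + 1)*(v^2 - v) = (v - 2)*(v - 1)*(v + 1)*(v)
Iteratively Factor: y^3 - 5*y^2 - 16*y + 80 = (y - 5)*(y^2 - 16) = (y - 5)*(y - 4)*(y + 4)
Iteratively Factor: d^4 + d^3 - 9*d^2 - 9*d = (d + 3)*(d^3 - 2*d^2 - 3*d) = (d + 1)*(d + 3)*(d^2 - 3*d) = (d - 3)*(d + 1)*(d + 3)*(d)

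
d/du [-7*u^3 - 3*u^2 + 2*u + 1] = -21*u^2 - 6*u + 2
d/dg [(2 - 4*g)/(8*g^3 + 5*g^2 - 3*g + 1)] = 2*(32*g^3 - 14*g^2 - 10*g + 1)/(64*g^6 + 80*g^5 - 23*g^4 - 14*g^3 + 19*g^2 - 6*g + 1)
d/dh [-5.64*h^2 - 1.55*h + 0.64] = -11.28*h - 1.55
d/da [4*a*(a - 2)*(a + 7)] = 12*a^2 + 40*a - 56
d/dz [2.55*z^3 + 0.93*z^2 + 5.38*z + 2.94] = 7.65*z^2 + 1.86*z + 5.38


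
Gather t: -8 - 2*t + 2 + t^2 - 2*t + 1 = t^2 - 4*t - 5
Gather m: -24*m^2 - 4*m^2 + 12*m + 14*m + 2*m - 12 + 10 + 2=-28*m^2 + 28*m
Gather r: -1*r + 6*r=5*r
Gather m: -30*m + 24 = 24 - 30*m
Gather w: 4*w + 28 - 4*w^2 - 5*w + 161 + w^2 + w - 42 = 147 - 3*w^2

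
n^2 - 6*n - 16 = (n - 8)*(n + 2)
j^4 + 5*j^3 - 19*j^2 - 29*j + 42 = (j - 3)*(j - 1)*(j + 2)*(j + 7)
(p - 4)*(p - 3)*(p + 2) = p^3 - 5*p^2 - 2*p + 24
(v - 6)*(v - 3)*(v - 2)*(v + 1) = v^4 - 10*v^3 + 25*v^2 - 36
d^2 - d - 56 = (d - 8)*(d + 7)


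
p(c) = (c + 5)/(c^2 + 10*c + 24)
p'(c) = (-2*c - 10)*(c + 5)/(c^2 + 10*c + 24)^2 + 1/(c^2 + 10*c + 24)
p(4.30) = 0.11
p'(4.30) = -0.01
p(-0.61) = 0.24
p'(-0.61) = -0.06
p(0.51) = 0.19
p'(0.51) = -0.04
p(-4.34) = -1.17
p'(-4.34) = -4.51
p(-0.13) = 0.21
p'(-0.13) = -0.05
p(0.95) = 0.17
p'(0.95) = -0.03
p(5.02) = 0.10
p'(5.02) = -0.01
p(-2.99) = 0.66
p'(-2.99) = -0.55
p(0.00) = 0.21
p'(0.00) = -0.05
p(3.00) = 0.13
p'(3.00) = -0.02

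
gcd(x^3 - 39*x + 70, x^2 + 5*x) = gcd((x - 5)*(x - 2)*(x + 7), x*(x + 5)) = 1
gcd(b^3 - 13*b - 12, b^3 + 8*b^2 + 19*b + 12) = b^2 + 4*b + 3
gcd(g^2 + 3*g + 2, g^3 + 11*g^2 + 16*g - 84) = 1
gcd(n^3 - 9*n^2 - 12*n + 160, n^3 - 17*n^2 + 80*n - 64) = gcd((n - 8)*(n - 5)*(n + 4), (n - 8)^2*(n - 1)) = n - 8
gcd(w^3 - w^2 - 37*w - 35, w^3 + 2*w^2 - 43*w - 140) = w^2 - 2*w - 35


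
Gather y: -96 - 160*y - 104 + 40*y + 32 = -120*y - 168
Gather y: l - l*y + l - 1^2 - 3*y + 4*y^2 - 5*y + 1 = 2*l + 4*y^2 + y*(-l - 8)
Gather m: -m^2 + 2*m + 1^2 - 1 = -m^2 + 2*m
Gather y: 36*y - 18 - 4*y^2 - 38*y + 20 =-4*y^2 - 2*y + 2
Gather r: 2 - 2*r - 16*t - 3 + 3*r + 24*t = r + 8*t - 1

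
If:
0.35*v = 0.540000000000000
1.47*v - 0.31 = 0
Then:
No Solution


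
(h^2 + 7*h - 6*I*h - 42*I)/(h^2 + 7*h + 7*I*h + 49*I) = (h - 6*I)/(h + 7*I)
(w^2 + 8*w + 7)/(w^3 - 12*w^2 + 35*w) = (w^2 + 8*w + 7)/(w*(w^2 - 12*w + 35))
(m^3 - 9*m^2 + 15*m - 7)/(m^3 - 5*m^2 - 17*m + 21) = (m - 1)/(m + 3)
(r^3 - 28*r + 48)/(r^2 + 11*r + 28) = (r^3 - 28*r + 48)/(r^2 + 11*r + 28)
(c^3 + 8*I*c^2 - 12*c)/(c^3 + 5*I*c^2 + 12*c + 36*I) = c/(c - 3*I)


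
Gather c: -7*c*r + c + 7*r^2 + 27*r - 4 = c*(1 - 7*r) + 7*r^2 + 27*r - 4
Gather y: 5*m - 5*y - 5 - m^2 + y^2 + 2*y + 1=-m^2 + 5*m + y^2 - 3*y - 4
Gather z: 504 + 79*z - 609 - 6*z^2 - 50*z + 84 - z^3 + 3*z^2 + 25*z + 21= -z^3 - 3*z^2 + 54*z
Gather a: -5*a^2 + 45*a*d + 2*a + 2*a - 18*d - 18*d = -5*a^2 + a*(45*d + 4) - 36*d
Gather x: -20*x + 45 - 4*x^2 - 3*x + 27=-4*x^2 - 23*x + 72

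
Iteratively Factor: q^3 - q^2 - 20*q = (q)*(q^2 - q - 20) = q*(q + 4)*(q - 5)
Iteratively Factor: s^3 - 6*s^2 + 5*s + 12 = (s - 3)*(s^2 - 3*s - 4) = (s - 4)*(s - 3)*(s + 1)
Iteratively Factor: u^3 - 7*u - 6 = (u + 1)*(u^2 - u - 6) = (u - 3)*(u + 1)*(u + 2)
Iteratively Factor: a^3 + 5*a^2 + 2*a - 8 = (a - 1)*(a^2 + 6*a + 8) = (a - 1)*(a + 4)*(a + 2)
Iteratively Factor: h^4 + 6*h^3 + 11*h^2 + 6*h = (h + 2)*(h^3 + 4*h^2 + 3*h) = (h + 1)*(h + 2)*(h^2 + 3*h) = h*(h + 1)*(h + 2)*(h + 3)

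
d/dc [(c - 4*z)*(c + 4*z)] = 2*c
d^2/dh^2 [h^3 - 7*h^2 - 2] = 6*h - 14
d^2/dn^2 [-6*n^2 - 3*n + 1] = -12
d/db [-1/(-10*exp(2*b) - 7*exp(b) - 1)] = (-20*exp(b) - 7)*exp(b)/(10*exp(2*b) + 7*exp(b) + 1)^2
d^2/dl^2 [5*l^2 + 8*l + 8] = 10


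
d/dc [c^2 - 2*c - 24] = 2*c - 2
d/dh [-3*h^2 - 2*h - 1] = -6*h - 2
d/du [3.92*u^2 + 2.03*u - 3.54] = 7.84*u + 2.03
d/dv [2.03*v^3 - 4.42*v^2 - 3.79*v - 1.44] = 6.09*v^2 - 8.84*v - 3.79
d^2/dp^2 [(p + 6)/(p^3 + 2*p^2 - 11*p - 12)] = 2*((p + 6)*(3*p^2 + 4*p - 11)^2 + (-3*p^2 - 4*p - (p + 6)*(3*p + 2) + 11)*(p^3 + 2*p^2 - 11*p - 12))/(p^3 + 2*p^2 - 11*p - 12)^3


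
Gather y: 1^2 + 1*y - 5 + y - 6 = 2*y - 10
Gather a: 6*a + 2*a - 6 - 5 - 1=8*a - 12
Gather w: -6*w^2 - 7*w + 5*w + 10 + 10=-6*w^2 - 2*w + 20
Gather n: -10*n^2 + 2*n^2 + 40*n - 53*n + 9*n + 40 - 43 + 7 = -8*n^2 - 4*n + 4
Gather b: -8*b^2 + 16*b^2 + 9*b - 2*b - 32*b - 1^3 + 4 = 8*b^2 - 25*b + 3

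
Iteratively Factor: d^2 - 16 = (d + 4)*(d - 4)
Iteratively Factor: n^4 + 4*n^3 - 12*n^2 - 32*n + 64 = (n - 2)*(n^3 + 6*n^2 - 32) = (n - 2)*(n + 4)*(n^2 + 2*n - 8) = (n - 2)*(n + 4)^2*(n - 2)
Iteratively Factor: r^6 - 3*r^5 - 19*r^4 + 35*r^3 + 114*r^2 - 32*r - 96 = (r - 4)*(r^5 + r^4 - 15*r^3 - 25*r^2 + 14*r + 24) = (r - 4)^2*(r^4 + 5*r^3 + 5*r^2 - 5*r - 6) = (r - 4)^2*(r + 2)*(r^3 + 3*r^2 - r - 3) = (r - 4)^2*(r - 1)*(r + 2)*(r^2 + 4*r + 3) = (r - 4)^2*(r - 1)*(r + 1)*(r + 2)*(r + 3)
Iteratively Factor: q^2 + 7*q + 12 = (q + 4)*(q + 3)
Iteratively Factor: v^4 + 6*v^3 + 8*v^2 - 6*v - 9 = (v - 1)*(v^3 + 7*v^2 + 15*v + 9) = (v - 1)*(v + 3)*(v^2 + 4*v + 3) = (v - 1)*(v + 3)^2*(v + 1)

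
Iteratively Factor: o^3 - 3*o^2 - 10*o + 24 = (o - 2)*(o^2 - o - 12) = (o - 4)*(o - 2)*(o + 3)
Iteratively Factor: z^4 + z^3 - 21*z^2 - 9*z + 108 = (z - 3)*(z^3 + 4*z^2 - 9*z - 36) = (z - 3)^2*(z^2 + 7*z + 12) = (z - 3)^2*(z + 3)*(z + 4)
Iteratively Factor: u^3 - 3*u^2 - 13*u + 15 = (u - 1)*(u^2 - 2*u - 15) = (u - 5)*(u - 1)*(u + 3)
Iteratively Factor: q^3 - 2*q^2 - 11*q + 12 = (q - 4)*(q^2 + 2*q - 3) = (q - 4)*(q - 1)*(q + 3)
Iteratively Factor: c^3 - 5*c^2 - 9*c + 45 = (c - 3)*(c^2 - 2*c - 15) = (c - 3)*(c + 3)*(c - 5)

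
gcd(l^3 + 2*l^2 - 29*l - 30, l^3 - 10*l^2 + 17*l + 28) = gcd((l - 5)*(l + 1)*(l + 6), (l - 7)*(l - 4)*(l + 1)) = l + 1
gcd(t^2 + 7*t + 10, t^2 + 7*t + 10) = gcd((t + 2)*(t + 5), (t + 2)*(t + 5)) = t^2 + 7*t + 10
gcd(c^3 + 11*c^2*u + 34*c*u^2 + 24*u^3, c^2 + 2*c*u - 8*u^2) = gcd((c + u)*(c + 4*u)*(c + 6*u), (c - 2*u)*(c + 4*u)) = c + 4*u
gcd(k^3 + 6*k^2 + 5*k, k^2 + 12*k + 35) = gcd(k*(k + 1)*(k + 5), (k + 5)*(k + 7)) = k + 5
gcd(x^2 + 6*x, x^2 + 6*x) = x^2 + 6*x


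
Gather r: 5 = 5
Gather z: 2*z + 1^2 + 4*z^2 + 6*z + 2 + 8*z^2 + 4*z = 12*z^2 + 12*z + 3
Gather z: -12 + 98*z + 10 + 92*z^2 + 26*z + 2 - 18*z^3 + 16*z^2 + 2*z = -18*z^3 + 108*z^2 + 126*z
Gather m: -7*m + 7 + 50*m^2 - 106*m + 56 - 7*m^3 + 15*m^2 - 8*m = -7*m^3 + 65*m^2 - 121*m + 63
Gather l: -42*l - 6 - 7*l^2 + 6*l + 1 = -7*l^2 - 36*l - 5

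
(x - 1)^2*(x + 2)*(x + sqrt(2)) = x^4 + sqrt(2)*x^3 - 3*x^2 - 3*sqrt(2)*x + 2*x + 2*sqrt(2)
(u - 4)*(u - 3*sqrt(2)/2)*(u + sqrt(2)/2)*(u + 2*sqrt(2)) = u^4 - 4*u^3 + sqrt(2)*u^3 - 4*sqrt(2)*u^2 - 11*u^2/2 - 3*sqrt(2)*u + 22*u + 12*sqrt(2)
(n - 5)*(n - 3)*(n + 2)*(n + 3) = n^4 - 3*n^3 - 19*n^2 + 27*n + 90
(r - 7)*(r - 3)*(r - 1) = r^3 - 11*r^2 + 31*r - 21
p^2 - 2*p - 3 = (p - 3)*(p + 1)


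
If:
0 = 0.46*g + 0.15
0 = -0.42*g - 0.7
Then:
No Solution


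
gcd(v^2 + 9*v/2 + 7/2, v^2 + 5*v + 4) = v + 1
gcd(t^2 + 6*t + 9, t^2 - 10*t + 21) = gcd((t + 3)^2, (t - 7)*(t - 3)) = 1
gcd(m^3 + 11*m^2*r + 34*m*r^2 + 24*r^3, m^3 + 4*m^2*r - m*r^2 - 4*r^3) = m^2 + 5*m*r + 4*r^2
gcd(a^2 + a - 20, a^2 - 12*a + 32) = a - 4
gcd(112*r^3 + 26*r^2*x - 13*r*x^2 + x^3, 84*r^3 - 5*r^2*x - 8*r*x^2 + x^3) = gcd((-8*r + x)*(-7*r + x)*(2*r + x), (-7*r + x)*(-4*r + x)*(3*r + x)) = -7*r + x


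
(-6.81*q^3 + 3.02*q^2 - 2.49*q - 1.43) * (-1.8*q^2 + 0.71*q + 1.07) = 12.258*q^5 - 10.2711*q^4 - 0.6605*q^3 + 4.0375*q^2 - 3.6796*q - 1.5301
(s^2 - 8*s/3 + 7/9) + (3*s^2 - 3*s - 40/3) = 4*s^2 - 17*s/3 - 113/9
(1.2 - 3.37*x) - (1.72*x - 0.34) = 1.54 - 5.09*x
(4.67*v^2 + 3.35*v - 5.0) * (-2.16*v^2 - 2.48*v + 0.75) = -10.0872*v^4 - 18.8176*v^3 + 5.9945*v^2 + 14.9125*v - 3.75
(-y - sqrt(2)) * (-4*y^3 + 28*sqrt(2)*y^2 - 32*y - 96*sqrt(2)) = 4*y^4 - 24*sqrt(2)*y^3 - 24*y^2 + 128*sqrt(2)*y + 192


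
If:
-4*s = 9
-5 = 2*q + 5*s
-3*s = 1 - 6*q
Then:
No Solution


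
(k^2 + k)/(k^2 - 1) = k/(k - 1)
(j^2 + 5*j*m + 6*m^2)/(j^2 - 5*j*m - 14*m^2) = (j + 3*m)/(j - 7*m)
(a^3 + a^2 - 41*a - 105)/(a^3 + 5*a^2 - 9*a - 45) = (a - 7)/(a - 3)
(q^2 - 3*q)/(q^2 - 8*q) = (q - 3)/(q - 8)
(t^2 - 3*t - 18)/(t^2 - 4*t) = (t^2 - 3*t - 18)/(t*(t - 4))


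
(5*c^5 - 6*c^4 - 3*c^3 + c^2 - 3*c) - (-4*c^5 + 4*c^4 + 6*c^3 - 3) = 9*c^5 - 10*c^4 - 9*c^3 + c^2 - 3*c + 3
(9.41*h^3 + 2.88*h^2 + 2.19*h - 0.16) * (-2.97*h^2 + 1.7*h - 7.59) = -27.9477*h^5 + 7.4434*h^4 - 73.0302*h^3 - 17.661*h^2 - 16.8941*h + 1.2144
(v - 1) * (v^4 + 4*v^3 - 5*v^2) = v^5 + 3*v^4 - 9*v^3 + 5*v^2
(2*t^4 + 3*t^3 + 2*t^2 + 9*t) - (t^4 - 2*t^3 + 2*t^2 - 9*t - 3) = t^4 + 5*t^3 + 18*t + 3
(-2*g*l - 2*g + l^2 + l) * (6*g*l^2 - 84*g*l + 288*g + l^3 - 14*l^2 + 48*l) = -12*g^2*l^3 + 156*g^2*l^2 - 408*g^2*l - 576*g^2 + 4*g*l^4 - 52*g*l^3 + 136*g*l^2 + 192*g*l + l^5 - 13*l^4 + 34*l^3 + 48*l^2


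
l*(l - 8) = l^2 - 8*l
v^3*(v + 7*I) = v^4 + 7*I*v^3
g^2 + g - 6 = (g - 2)*(g + 3)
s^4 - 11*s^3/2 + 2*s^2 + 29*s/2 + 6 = (s - 4)*(s - 3)*(s + 1/2)*(s + 1)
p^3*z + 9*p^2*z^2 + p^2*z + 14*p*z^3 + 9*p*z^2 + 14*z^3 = (p + 2*z)*(p + 7*z)*(p*z + z)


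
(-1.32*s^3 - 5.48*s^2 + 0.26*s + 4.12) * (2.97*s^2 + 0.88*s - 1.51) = -3.9204*s^5 - 17.4372*s^4 - 2.057*s^3 + 20.74*s^2 + 3.233*s - 6.2212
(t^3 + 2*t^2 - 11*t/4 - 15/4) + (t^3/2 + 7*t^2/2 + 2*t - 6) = 3*t^3/2 + 11*t^2/2 - 3*t/4 - 39/4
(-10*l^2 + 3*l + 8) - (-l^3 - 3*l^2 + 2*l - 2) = l^3 - 7*l^2 + l + 10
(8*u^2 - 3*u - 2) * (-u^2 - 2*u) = -8*u^4 - 13*u^3 + 8*u^2 + 4*u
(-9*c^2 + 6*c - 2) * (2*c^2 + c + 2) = -18*c^4 + 3*c^3 - 16*c^2 + 10*c - 4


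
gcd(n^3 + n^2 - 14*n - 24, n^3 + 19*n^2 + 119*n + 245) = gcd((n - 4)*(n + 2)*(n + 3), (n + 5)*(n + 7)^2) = 1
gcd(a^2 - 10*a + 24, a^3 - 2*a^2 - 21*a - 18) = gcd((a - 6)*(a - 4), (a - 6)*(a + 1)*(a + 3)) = a - 6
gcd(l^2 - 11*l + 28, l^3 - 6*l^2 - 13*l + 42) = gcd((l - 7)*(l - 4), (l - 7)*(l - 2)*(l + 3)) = l - 7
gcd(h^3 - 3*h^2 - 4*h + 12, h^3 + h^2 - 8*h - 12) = h^2 - h - 6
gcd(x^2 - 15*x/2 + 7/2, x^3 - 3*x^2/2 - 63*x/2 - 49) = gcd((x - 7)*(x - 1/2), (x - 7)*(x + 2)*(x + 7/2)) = x - 7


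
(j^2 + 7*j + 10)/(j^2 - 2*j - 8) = (j + 5)/(j - 4)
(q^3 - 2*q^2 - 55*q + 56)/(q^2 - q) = q - 1 - 56/q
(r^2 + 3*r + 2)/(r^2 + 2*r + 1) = (r + 2)/(r + 1)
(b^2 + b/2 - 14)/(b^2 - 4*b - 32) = (b - 7/2)/(b - 8)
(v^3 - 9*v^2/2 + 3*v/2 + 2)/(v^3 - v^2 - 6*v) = (-2*v^3 + 9*v^2 - 3*v - 4)/(2*v*(-v^2 + v + 6))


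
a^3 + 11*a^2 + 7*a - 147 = (a - 3)*(a + 7)^2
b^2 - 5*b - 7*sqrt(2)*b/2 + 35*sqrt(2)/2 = (b - 5)*(b - 7*sqrt(2)/2)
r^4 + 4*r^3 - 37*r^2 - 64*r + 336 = (r - 4)*(r - 3)*(r + 4)*(r + 7)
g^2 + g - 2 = (g - 1)*(g + 2)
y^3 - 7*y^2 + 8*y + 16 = (y - 4)^2*(y + 1)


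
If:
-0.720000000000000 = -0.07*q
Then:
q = 10.29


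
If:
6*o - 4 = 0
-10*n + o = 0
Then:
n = 1/15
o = 2/3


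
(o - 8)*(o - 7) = o^2 - 15*o + 56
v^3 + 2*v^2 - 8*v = v*(v - 2)*(v + 4)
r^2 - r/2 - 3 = (r - 2)*(r + 3/2)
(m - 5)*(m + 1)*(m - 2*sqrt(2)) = m^3 - 4*m^2 - 2*sqrt(2)*m^2 - 5*m + 8*sqrt(2)*m + 10*sqrt(2)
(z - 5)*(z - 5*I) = z^2 - 5*z - 5*I*z + 25*I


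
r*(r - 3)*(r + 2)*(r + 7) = r^4 + 6*r^3 - 13*r^2 - 42*r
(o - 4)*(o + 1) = o^2 - 3*o - 4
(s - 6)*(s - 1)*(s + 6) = s^3 - s^2 - 36*s + 36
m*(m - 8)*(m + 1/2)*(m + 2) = m^4 - 11*m^3/2 - 19*m^2 - 8*m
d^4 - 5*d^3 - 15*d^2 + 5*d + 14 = (d - 7)*(d - 1)*(d + 1)*(d + 2)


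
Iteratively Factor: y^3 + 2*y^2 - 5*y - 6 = (y + 1)*(y^2 + y - 6) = (y + 1)*(y + 3)*(y - 2)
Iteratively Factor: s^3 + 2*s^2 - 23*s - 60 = (s + 4)*(s^2 - 2*s - 15) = (s - 5)*(s + 4)*(s + 3)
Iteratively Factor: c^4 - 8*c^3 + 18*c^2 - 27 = (c + 1)*(c^3 - 9*c^2 + 27*c - 27) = (c - 3)*(c + 1)*(c^2 - 6*c + 9) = (c - 3)^2*(c + 1)*(c - 3)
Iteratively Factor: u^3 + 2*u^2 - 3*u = (u + 3)*(u^2 - u) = (u - 1)*(u + 3)*(u)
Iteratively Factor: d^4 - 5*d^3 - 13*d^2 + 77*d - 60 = (d - 3)*(d^3 - 2*d^2 - 19*d + 20) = (d - 3)*(d - 1)*(d^2 - d - 20) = (d - 3)*(d - 1)*(d + 4)*(d - 5)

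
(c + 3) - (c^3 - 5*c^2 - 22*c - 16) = -c^3 + 5*c^2 + 23*c + 19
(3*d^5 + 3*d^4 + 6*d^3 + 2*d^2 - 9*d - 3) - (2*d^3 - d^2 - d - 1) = 3*d^5 + 3*d^4 + 4*d^3 + 3*d^2 - 8*d - 2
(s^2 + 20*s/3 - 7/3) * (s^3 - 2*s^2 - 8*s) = s^5 + 14*s^4/3 - 71*s^3/3 - 146*s^2/3 + 56*s/3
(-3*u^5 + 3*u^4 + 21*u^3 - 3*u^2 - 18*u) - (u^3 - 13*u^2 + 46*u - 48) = -3*u^5 + 3*u^4 + 20*u^3 + 10*u^2 - 64*u + 48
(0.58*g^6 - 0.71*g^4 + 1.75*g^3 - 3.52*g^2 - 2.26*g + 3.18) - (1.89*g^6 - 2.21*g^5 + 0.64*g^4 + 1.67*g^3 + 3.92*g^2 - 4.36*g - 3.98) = -1.31*g^6 + 2.21*g^5 - 1.35*g^4 + 0.0800000000000001*g^3 - 7.44*g^2 + 2.1*g + 7.16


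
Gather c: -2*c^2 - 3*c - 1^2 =-2*c^2 - 3*c - 1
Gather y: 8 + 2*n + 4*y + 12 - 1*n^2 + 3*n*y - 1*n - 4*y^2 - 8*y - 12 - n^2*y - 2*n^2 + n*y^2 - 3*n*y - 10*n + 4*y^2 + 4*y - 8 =-n^2*y - 3*n^2 + n*y^2 - 9*n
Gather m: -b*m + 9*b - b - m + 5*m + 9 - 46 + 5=8*b + m*(4 - b) - 32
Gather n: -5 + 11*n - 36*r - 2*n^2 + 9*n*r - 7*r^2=-2*n^2 + n*(9*r + 11) - 7*r^2 - 36*r - 5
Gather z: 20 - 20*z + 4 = 24 - 20*z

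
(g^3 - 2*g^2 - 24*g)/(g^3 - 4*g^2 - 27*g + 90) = g*(g + 4)/(g^2 + 2*g - 15)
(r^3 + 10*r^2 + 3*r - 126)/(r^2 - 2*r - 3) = (r^2 + 13*r + 42)/(r + 1)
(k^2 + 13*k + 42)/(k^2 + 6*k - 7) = (k + 6)/(k - 1)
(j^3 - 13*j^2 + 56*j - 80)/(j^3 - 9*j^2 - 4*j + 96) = (j^2 - 9*j + 20)/(j^2 - 5*j - 24)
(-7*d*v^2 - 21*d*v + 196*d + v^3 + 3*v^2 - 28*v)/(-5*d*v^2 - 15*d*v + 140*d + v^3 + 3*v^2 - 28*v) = (-7*d + v)/(-5*d + v)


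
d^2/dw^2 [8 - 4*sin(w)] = 4*sin(w)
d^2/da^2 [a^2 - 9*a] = 2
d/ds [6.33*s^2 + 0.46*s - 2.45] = 12.66*s + 0.46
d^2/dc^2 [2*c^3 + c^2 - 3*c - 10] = 12*c + 2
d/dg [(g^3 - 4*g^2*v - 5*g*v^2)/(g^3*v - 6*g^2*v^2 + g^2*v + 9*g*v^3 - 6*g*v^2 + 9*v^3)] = (2*g^3*v - g^3 - 22*g^2*v^2 + 9*g^2*v - 29*g*v^2 - 15*v^3)/(v*(-g^5 + 9*g^4*v - 2*g^4 - 27*g^3*v^2 + 18*g^3*v - g^3 + 27*g^2*v^3 - 54*g^2*v^2 + 9*g^2*v + 54*g*v^3 - 27*g*v^2 + 27*v^3))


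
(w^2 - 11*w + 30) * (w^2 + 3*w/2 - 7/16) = w^4 - 19*w^3/2 + 209*w^2/16 + 797*w/16 - 105/8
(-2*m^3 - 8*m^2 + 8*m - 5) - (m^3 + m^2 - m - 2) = -3*m^3 - 9*m^2 + 9*m - 3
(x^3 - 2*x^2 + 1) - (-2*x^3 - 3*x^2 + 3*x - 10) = 3*x^3 + x^2 - 3*x + 11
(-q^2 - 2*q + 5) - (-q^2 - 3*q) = q + 5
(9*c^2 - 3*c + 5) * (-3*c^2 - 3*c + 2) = -27*c^4 - 18*c^3 + 12*c^2 - 21*c + 10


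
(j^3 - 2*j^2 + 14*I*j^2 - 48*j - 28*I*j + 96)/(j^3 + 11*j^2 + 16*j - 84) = (j^2 + 14*I*j - 48)/(j^2 + 13*j + 42)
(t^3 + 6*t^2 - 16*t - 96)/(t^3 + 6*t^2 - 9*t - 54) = (t^2 - 16)/(t^2 - 9)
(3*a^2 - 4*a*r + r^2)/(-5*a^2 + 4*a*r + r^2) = (-3*a + r)/(5*a + r)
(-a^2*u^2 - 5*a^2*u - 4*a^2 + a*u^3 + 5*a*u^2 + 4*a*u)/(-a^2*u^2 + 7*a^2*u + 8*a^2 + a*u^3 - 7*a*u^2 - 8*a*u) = (u + 4)/(u - 8)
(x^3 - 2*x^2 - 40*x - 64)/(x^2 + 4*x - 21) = (x^3 - 2*x^2 - 40*x - 64)/(x^2 + 4*x - 21)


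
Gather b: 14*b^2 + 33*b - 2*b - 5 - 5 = 14*b^2 + 31*b - 10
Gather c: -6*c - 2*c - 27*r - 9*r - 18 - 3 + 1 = -8*c - 36*r - 20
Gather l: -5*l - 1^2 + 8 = 7 - 5*l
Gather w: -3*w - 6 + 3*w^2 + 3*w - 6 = 3*w^2 - 12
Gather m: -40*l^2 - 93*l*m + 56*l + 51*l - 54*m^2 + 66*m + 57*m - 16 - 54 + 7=-40*l^2 + 107*l - 54*m^2 + m*(123 - 93*l) - 63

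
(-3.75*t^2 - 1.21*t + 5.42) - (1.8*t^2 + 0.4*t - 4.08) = -5.55*t^2 - 1.61*t + 9.5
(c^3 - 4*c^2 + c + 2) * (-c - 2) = -c^4 + 2*c^3 + 7*c^2 - 4*c - 4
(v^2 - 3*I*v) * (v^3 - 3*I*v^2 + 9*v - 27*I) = v^5 - 6*I*v^4 - 54*I*v^2 - 81*v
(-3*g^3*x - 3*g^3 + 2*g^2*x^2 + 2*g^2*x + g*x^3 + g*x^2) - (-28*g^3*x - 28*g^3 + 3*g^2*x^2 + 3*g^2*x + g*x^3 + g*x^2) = 25*g^3*x + 25*g^3 - g^2*x^2 - g^2*x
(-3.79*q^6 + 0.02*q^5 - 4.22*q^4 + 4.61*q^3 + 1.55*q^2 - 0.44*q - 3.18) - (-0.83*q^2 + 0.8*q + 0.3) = -3.79*q^6 + 0.02*q^5 - 4.22*q^4 + 4.61*q^3 + 2.38*q^2 - 1.24*q - 3.48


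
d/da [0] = 0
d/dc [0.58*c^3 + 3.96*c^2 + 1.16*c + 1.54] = 1.74*c^2 + 7.92*c + 1.16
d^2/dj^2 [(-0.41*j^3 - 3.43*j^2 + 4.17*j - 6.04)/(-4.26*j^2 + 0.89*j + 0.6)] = (7.105427357601e-15*j^5 + 1.13686837721616e-13*j^4 - 122.596538*j^3 + 711.585144*j^2 - 200.465856*j + 47.368208)/(77.308776*j^6 - 48.454092*j^5 - 22.542642*j^4 + 12.944071*j^3 + 3.17502*j^2 - 0.9612*j - 0.216)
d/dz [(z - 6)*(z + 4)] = 2*z - 2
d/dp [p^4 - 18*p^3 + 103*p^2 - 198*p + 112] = 4*p^3 - 54*p^2 + 206*p - 198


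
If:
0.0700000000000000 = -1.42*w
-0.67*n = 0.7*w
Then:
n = 0.05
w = -0.05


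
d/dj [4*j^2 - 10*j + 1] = 8*j - 10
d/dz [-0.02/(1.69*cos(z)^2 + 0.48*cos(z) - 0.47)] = -(0.0676*cos(z) + 0.0096)*sin(z)/(1.69*cos(z)^2 + 0.48*cos(z) - 0.47)^2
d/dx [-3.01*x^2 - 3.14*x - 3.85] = -6.02*x - 3.14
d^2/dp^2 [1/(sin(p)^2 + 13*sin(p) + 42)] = (-4*sin(p)^4 - 39*sin(p)^3 + 5*sin(p)^2 + 624*sin(p) + 254)/(sin(p)^2 + 13*sin(p) + 42)^3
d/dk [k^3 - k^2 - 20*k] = 3*k^2 - 2*k - 20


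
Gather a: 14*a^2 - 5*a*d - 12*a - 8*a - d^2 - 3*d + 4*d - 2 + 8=14*a^2 + a*(-5*d - 20) - d^2 + d + 6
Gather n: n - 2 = n - 2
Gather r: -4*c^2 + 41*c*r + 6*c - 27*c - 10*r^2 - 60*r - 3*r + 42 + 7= -4*c^2 - 21*c - 10*r^2 + r*(41*c - 63) + 49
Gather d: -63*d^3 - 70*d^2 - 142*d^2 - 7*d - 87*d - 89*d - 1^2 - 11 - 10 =-63*d^3 - 212*d^2 - 183*d - 22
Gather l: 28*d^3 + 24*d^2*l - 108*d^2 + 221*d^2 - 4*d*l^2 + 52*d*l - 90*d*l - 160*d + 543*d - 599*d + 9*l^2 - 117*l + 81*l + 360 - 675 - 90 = 28*d^3 + 113*d^2 - 216*d + l^2*(9 - 4*d) + l*(24*d^2 - 38*d - 36) - 405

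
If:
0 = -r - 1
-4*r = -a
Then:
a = -4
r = -1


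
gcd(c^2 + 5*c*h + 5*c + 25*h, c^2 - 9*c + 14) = 1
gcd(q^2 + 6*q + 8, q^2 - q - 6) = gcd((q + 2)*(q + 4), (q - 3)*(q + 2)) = q + 2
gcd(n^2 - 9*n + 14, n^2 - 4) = n - 2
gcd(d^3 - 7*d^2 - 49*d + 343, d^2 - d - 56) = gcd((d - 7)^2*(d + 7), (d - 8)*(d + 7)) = d + 7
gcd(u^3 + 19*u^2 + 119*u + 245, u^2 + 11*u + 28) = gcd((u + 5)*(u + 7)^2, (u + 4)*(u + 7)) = u + 7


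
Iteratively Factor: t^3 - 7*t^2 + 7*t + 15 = (t + 1)*(t^2 - 8*t + 15) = (t - 5)*(t + 1)*(t - 3)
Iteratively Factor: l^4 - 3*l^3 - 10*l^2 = (l)*(l^3 - 3*l^2 - 10*l) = l^2*(l^2 - 3*l - 10) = l^2*(l - 5)*(l + 2)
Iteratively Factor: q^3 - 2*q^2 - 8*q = (q)*(q^2 - 2*q - 8) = q*(q - 4)*(q + 2)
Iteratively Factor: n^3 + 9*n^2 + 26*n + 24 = (n + 4)*(n^2 + 5*n + 6) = (n + 3)*(n + 4)*(n + 2)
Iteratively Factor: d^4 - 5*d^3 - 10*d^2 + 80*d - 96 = (d - 3)*(d^3 - 2*d^2 - 16*d + 32) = (d - 3)*(d + 4)*(d^2 - 6*d + 8) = (d - 4)*(d - 3)*(d + 4)*(d - 2)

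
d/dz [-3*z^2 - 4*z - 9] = -6*z - 4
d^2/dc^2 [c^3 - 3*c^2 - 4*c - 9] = 6*c - 6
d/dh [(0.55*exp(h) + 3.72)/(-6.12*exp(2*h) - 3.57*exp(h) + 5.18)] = (3.366*exp(2*h) + 45.5328*exp(h) + 16.1294)*exp(h)/(37.4544*exp(4*h) + 43.6968*exp(3*h) - 50.6583*exp(2*h) - 36.9852*exp(h) + 26.8324)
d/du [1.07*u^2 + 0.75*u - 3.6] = 2.14*u + 0.75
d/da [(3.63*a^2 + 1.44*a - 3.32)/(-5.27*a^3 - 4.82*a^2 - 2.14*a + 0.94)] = (19.1301*a^4 + 15.1776*a^3 - 53.3166*a^2 - 25.1804*a - 5.7512)/(27.7729*a^6 + 50.8028*a^5 + 45.788*a^4 + 10.722*a^3 - 4.482*a^2 - 4.0232*a + 0.8836)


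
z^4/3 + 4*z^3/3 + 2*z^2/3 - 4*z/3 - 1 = (z/3 + 1)*(z - 1)*(z + 1)^2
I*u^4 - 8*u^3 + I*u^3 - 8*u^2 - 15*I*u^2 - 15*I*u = u*(u + 3*I)*(u + 5*I)*(I*u + I)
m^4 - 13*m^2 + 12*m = m*(m - 3)*(m - 1)*(m + 4)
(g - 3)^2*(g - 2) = g^3 - 8*g^2 + 21*g - 18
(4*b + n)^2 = 16*b^2 + 8*b*n + n^2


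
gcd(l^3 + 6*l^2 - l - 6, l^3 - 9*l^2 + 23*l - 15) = l - 1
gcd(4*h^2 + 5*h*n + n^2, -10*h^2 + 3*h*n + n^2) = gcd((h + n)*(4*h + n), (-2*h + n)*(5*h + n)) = 1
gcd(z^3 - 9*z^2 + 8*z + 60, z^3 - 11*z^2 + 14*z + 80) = z^2 - 3*z - 10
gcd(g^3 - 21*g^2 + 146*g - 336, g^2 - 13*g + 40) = g - 8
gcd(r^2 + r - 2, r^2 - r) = r - 1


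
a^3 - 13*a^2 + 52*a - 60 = (a - 6)*(a - 5)*(a - 2)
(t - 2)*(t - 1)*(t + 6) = t^3 + 3*t^2 - 16*t + 12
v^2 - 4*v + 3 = (v - 3)*(v - 1)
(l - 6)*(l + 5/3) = l^2 - 13*l/3 - 10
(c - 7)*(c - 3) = c^2 - 10*c + 21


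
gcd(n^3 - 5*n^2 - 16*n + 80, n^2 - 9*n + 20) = n^2 - 9*n + 20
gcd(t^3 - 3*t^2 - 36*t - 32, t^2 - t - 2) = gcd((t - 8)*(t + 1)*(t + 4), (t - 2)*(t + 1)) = t + 1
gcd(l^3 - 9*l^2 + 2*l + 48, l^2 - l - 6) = l^2 - l - 6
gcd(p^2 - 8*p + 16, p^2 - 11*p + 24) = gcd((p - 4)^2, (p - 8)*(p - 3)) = 1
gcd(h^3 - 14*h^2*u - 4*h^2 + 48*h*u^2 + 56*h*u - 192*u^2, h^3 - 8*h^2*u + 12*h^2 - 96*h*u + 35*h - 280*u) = -h + 8*u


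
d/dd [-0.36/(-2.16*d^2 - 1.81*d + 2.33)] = (-1.5552*d - 0.6516)/(2.16*d^2 + 1.81*d - 2.33)^2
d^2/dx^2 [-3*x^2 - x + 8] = -6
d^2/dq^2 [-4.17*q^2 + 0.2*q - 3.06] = -8.34000000000000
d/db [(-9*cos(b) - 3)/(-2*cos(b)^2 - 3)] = 3*(6*cos(b)^2 + 4*cos(b) - 9)*sin(b)/(2*sin(b)^2 - 5)^2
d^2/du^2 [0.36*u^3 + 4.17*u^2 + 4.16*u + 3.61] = 2.16*u + 8.34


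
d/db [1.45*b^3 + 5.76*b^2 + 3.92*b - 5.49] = 4.35*b^2 + 11.52*b + 3.92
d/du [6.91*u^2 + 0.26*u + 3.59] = 13.82*u + 0.26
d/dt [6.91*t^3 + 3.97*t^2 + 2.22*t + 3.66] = 20.73*t^2 + 7.94*t + 2.22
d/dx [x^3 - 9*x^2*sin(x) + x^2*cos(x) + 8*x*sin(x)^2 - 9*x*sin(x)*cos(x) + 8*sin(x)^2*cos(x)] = -x^2*sin(x) - 9*x^2*cos(x) + 3*x^2 - 18*x*sin(x) + 8*x*sin(2*x) + 2*x*cos(x) - 9*x*cos(2*x) - 2*sin(x) - 9*sin(2*x)/2 + 6*sin(3*x) - 4*cos(2*x) + 4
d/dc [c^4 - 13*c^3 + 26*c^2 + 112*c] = 4*c^3 - 39*c^2 + 52*c + 112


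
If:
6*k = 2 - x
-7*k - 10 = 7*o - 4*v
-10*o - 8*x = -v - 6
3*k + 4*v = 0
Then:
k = -120/1723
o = -2290/1723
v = 90/1723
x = 4166/1723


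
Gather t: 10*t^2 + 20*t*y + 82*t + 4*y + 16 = 10*t^2 + t*(20*y + 82) + 4*y + 16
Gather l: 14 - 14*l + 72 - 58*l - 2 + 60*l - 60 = 24 - 12*l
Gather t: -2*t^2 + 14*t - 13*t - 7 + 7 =-2*t^2 + t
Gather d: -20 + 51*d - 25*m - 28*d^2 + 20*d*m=-28*d^2 + d*(20*m + 51) - 25*m - 20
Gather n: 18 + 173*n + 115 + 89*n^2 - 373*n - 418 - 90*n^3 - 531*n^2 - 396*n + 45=-90*n^3 - 442*n^2 - 596*n - 240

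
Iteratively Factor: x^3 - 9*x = (x)*(x^2 - 9) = x*(x - 3)*(x + 3)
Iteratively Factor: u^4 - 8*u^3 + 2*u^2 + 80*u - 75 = (u - 5)*(u^3 - 3*u^2 - 13*u + 15) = (u - 5)^2*(u^2 + 2*u - 3) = (u - 5)^2*(u - 1)*(u + 3)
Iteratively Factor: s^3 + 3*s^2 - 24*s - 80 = (s - 5)*(s^2 + 8*s + 16) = (s - 5)*(s + 4)*(s + 4)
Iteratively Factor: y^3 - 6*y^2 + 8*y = (y - 4)*(y^2 - 2*y) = y*(y - 4)*(y - 2)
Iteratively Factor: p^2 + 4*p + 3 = (p + 1)*(p + 3)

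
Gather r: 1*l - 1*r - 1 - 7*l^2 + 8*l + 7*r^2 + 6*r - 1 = -7*l^2 + 9*l + 7*r^2 + 5*r - 2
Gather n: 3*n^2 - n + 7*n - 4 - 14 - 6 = 3*n^2 + 6*n - 24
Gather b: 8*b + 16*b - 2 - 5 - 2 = 24*b - 9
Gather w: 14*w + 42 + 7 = 14*w + 49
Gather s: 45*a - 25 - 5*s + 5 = 45*a - 5*s - 20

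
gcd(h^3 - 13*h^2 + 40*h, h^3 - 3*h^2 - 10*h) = h^2 - 5*h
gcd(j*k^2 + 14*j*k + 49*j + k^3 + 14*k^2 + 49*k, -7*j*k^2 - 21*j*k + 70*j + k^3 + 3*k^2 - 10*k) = 1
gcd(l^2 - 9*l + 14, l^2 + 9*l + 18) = 1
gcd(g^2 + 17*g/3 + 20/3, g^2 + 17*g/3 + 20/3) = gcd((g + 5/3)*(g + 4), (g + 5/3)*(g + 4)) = g^2 + 17*g/3 + 20/3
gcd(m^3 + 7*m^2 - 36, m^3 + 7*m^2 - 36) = m^3 + 7*m^2 - 36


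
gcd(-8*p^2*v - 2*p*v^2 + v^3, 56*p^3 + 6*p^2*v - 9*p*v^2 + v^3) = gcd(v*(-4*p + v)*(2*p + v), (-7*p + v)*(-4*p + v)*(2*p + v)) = 8*p^2 + 2*p*v - v^2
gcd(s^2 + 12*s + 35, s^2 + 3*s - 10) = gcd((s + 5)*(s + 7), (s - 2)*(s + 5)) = s + 5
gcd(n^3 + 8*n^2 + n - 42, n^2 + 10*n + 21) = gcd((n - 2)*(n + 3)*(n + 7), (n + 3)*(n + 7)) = n^2 + 10*n + 21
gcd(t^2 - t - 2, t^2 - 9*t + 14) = t - 2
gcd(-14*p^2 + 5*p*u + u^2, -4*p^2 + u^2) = 2*p - u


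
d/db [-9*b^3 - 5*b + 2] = -27*b^2 - 5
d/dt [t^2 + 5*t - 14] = 2*t + 5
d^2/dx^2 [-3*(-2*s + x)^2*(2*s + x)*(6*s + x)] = 96*s^2 - 72*s*x - 36*x^2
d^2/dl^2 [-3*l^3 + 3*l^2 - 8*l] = 6 - 18*l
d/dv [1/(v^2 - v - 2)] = (1 - 2*v)/(-v^2 + v + 2)^2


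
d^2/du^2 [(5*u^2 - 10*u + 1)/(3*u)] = 2/(3*u^3)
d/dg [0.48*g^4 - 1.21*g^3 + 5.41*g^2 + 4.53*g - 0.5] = 1.92*g^3 - 3.63*g^2 + 10.82*g + 4.53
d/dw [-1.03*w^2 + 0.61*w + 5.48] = 0.61 - 2.06*w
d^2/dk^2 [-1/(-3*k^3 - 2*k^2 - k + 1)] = 2*(-(9*k + 2)*(3*k^3 + 2*k^2 + k - 1) + (9*k^2 + 4*k + 1)^2)/(3*k^3 + 2*k^2 + k - 1)^3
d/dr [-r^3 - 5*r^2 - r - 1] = -3*r^2 - 10*r - 1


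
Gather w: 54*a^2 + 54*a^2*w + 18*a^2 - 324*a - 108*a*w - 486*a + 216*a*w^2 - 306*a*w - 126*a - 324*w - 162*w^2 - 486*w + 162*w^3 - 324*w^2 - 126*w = 72*a^2 - 936*a + 162*w^3 + w^2*(216*a - 486) + w*(54*a^2 - 414*a - 936)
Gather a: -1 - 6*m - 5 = -6*m - 6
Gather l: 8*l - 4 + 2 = 8*l - 2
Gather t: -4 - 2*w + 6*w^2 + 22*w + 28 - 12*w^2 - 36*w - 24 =-6*w^2 - 16*w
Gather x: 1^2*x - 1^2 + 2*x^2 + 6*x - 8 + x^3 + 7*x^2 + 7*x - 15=x^3 + 9*x^2 + 14*x - 24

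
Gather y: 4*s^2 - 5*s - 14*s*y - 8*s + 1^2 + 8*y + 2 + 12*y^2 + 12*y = 4*s^2 - 13*s + 12*y^2 + y*(20 - 14*s) + 3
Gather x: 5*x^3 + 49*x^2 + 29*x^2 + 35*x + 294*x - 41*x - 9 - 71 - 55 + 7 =5*x^3 + 78*x^2 + 288*x - 128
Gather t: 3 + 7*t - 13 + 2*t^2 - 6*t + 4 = 2*t^2 + t - 6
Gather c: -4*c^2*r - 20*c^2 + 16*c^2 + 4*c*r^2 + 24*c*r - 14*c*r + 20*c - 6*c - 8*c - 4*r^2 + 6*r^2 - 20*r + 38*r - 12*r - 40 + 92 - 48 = c^2*(-4*r - 4) + c*(4*r^2 + 10*r + 6) + 2*r^2 + 6*r + 4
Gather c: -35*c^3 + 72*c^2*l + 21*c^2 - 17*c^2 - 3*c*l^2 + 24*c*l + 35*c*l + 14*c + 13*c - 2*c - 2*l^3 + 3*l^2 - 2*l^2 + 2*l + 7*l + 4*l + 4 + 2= -35*c^3 + c^2*(72*l + 4) + c*(-3*l^2 + 59*l + 25) - 2*l^3 + l^2 + 13*l + 6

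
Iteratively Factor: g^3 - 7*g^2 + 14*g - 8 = (g - 2)*(g^2 - 5*g + 4) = (g - 4)*(g - 2)*(g - 1)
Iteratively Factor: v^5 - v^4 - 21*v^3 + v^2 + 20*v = (v)*(v^4 - v^3 - 21*v^2 + v + 20) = v*(v + 1)*(v^3 - 2*v^2 - 19*v + 20) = v*(v - 1)*(v + 1)*(v^2 - v - 20) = v*(v - 5)*(v - 1)*(v + 1)*(v + 4)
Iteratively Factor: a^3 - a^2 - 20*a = (a)*(a^2 - a - 20) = a*(a - 5)*(a + 4)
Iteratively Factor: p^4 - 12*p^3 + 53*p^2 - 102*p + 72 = (p - 2)*(p^3 - 10*p^2 + 33*p - 36) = (p - 3)*(p - 2)*(p^2 - 7*p + 12) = (p - 3)^2*(p - 2)*(p - 4)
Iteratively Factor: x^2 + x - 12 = (x + 4)*(x - 3)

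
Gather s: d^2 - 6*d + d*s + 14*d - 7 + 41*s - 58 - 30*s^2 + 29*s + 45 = d^2 + 8*d - 30*s^2 + s*(d + 70) - 20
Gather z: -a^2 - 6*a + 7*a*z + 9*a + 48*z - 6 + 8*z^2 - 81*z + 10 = -a^2 + 3*a + 8*z^2 + z*(7*a - 33) + 4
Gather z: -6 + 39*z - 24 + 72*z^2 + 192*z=72*z^2 + 231*z - 30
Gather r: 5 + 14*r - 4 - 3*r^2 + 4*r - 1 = -3*r^2 + 18*r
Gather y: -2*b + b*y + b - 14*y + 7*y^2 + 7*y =-b + 7*y^2 + y*(b - 7)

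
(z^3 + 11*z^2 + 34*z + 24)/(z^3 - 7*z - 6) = (z^2 + 10*z + 24)/(z^2 - z - 6)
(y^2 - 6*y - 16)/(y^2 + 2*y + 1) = (y^2 - 6*y - 16)/(y^2 + 2*y + 1)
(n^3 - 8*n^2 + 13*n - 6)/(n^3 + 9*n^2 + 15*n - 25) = (n^2 - 7*n + 6)/(n^2 + 10*n + 25)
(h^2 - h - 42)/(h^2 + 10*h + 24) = (h - 7)/(h + 4)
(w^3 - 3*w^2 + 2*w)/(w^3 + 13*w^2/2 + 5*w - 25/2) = 2*w*(w - 2)/(2*w^2 + 15*w + 25)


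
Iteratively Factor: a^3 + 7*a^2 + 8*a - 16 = (a + 4)*(a^2 + 3*a - 4) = (a + 4)^2*(a - 1)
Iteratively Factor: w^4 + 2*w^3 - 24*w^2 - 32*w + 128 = (w - 2)*(w^3 + 4*w^2 - 16*w - 64) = (w - 4)*(w - 2)*(w^2 + 8*w + 16) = (w - 4)*(w - 2)*(w + 4)*(w + 4)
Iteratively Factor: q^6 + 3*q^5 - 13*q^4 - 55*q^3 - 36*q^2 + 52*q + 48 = (q + 2)*(q^5 + q^4 - 15*q^3 - 25*q^2 + 14*q + 24) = (q + 2)^2*(q^4 - q^3 - 13*q^2 + q + 12) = (q - 4)*(q + 2)^2*(q^3 + 3*q^2 - q - 3) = (q - 4)*(q + 2)^2*(q + 3)*(q^2 - 1) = (q - 4)*(q + 1)*(q + 2)^2*(q + 3)*(q - 1)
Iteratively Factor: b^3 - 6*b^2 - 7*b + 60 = (b - 4)*(b^2 - 2*b - 15) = (b - 5)*(b - 4)*(b + 3)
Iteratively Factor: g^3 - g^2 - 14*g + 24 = (g - 2)*(g^2 + g - 12) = (g - 3)*(g - 2)*(g + 4)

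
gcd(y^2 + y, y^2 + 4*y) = y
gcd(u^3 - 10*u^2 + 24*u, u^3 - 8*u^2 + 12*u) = u^2 - 6*u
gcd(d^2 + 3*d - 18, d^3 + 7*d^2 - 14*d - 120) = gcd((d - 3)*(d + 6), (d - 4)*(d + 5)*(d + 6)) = d + 6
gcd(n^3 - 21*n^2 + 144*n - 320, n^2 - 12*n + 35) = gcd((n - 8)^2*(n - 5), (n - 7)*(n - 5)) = n - 5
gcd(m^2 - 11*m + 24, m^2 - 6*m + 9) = m - 3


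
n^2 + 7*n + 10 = (n + 2)*(n + 5)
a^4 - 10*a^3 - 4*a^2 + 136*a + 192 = (a - 8)*(a - 6)*(a + 2)^2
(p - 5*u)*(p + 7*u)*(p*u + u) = p^3*u + 2*p^2*u^2 + p^2*u - 35*p*u^3 + 2*p*u^2 - 35*u^3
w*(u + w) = u*w + w^2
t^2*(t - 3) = t^3 - 3*t^2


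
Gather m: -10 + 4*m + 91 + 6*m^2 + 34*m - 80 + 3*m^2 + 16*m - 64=9*m^2 + 54*m - 63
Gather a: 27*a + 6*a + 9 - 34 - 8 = 33*a - 33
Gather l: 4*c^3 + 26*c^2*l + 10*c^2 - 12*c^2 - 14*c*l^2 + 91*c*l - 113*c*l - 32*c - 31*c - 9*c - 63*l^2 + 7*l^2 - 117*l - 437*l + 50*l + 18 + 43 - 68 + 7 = 4*c^3 - 2*c^2 - 72*c + l^2*(-14*c - 56) + l*(26*c^2 - 22*c - 504)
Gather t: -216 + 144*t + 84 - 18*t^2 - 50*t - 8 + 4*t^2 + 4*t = -14*t^2 + 98*t - 140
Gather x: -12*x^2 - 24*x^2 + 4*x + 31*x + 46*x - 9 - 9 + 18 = -36*x^2 + 81*x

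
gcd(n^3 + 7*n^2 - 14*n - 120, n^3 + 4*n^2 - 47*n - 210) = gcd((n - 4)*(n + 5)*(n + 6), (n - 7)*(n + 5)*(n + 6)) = n^2 + 11*n + 30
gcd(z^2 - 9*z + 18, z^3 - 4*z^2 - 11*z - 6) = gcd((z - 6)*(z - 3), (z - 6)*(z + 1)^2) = z - 6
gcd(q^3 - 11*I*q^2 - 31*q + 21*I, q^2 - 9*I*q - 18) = q - 3*I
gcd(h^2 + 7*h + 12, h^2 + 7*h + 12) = h^2 + 7*h + 12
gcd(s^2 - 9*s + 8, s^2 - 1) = s - 1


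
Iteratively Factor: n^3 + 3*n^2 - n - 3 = (n - 1)*(n^2 + 4*n + 3) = (n - 1)*(n + 1)*(n + 3)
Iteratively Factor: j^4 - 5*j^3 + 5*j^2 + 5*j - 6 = (j - 2)*(j^3 - 3*j^2 - j + 3) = (j - 2)*(j + 1)*(j^2 - 4*j + 3) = (j - 2)*(j - 1)*(j + 1)*(j - 3)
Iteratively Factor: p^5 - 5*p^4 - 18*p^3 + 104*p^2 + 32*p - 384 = (p - 4)*(p^4 - p^3 - 22*p^2 + 16*p + 96) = (p - 4)*(p - 3)*(p^3 + 2*p^2 - 16*p - 32) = (p - 4)^2*(p - 3)*(p^2 + 6*p + 8) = (p - 4)^2*(p - 3)*(p + 4)*(p + 2)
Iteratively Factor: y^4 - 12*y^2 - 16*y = (y)*(y^3 - 12*y - 16) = y*(y + 2)*(y^2 - 2*y - 8) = y*(y - 4)*(y + 2)*(y + 2)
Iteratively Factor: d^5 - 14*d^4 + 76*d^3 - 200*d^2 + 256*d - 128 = (d - 4)*(d^4 - 10*d^3 + 36*d^2 - 56*d + 32) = (d - 4)*(d - 2)*(d^3 - 8*d^2 + 20*d - 16) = (d - 4)^2*(d - 2)*(d^2 - 4*d + 4) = (d - 4)^2*(d - 2)^2*(d - 2)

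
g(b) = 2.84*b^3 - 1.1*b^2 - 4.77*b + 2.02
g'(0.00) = -4.77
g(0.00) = 2.02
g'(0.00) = -4.77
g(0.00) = 2.02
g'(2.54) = 44.61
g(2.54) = 29.35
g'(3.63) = 99.51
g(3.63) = 106.05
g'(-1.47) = 16.87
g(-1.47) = -2.37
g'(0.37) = -4.42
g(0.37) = 0.25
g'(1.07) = 2.63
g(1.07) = -0.86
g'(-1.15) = 9.03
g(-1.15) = 1.73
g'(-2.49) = 53.53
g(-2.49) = -36.77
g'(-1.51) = 17.98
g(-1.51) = -3.06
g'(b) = 8.52*b^2 - 2.2*b - 4.77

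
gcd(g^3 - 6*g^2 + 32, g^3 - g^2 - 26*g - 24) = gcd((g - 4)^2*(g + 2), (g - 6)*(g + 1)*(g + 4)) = 1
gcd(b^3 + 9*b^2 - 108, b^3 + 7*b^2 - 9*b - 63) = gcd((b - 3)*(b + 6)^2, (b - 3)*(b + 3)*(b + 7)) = b - 3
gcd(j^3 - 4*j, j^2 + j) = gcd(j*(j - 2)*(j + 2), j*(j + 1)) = j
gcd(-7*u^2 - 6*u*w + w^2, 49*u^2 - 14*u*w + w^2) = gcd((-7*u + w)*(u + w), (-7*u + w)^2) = 7*u - w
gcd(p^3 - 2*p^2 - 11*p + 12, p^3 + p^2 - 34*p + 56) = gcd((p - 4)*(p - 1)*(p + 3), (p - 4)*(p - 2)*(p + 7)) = p - 4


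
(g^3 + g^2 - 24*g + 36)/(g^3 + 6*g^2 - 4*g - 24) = (g - 3)/(g + 2)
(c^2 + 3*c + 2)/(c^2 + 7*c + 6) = (c + 2)/(c + 6)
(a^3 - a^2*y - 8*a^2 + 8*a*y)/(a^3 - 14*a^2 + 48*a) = (a - y)/(a - 6)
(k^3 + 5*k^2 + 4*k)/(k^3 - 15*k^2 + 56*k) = (k^2 + 5*k + 4)/(k^2 - 15*k + 56)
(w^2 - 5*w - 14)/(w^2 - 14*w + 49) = (w + 2)/(w - 7)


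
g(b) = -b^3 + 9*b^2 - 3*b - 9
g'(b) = -3*b^2 + 18*b - 3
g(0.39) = -8.86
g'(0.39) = 3.56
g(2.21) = 17.53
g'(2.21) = 22.13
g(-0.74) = -1.45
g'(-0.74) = -17.96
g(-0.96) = 3.06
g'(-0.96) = -23.04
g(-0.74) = -1.45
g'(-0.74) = -17.96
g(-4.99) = 354.32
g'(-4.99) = -167.52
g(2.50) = 24.12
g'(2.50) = 23.25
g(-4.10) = 223.51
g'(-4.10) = -127.23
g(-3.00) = 108.00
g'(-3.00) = -84.00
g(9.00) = -36.00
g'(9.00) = -84.00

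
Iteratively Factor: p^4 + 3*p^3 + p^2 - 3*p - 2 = (p + 1)*(p^3 + 2*p^2 - p - 2) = (p + 1)*(p + 2)*(p^2 - 1) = (p - 1)*(p + 1)*(p + 2)*(p + 1)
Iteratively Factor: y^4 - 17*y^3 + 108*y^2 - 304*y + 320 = (y - 4)*(y^3 - 13*y^2 + 56*y - 80) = (y - 4)^2*(y^2 - 9*y + 20) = (y - 4)^3*(y - 5)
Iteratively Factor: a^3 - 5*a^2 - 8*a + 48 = (a - 4)*(a^2 - a - 12) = (a - 4)*(a + 3)*(a - 4)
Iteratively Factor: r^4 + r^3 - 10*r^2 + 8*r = (r - 2)*(r^3 + 3*r^2 - 4*r) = r*(r - 2)*(r^2 + 3*r - 4) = r*(r - 2)*(r - 1)*(r + 4)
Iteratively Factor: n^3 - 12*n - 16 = (n + 2)*(n^2 - 2*n - 8) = (n + 2)^2*(n - 4)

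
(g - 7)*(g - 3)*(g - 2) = g^3 - 12*g^2 + 41*g - 42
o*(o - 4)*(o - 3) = o^3 - 7*o^2 + 12*o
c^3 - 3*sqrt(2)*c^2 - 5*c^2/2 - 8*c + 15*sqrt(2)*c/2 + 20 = (c - 5/2)*(c - 4*sqrt(2))*(c + sqrt(2))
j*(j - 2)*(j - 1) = j^3 - 3*j^2 + 2*j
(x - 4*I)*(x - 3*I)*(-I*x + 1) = -I*x^3 - 6*x^2 + 5*I*x - 12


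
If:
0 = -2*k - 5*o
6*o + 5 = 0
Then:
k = 25/12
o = -5/6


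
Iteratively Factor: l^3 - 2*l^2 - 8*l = (l)*(l^2 - 2*l - 8) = l*(l - 4)*(l + 2)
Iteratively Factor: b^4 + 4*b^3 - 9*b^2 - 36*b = (b)*(b^3 + 4*b^2 - 9*b - 36) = b*(b - 3)*(b^2 + 7*b + 12) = b*(b - 3)*(b + 4)*(b + 3)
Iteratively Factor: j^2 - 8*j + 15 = (j - 3)*(j - 5)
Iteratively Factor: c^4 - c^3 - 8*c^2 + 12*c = (c + 3)*(c^3 - 4*c^2 + 4*c) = (c - 2)*(c + 3)*(c^2 - 2*c) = (c - 2)^2*(c + 3)*(c)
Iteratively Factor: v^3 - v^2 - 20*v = (v - 5)*(v^2 + 4*v) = v*(v - 5)*(v + 4)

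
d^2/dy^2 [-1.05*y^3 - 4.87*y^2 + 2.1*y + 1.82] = -6.3*y - 9.74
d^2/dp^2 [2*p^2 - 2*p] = 4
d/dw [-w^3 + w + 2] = 1 - 3*w^2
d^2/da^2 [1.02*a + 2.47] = 0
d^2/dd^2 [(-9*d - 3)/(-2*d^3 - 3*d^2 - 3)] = 18*(12*d^2*(d + 1)^2*(3*d + 1) - (6*d^2 + 6*d + (2*d + 1)*(3*d + 1))*(2*d^3 + 3*d^2 + 3))/(2*d^3 + 3*d^2 + 3)^3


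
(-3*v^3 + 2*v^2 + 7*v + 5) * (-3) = 9*v^3 - 6*v^2 - 21*v - 15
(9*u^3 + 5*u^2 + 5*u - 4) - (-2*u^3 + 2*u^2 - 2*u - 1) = 11*u^3 + 3*u^2 + 7*u - 3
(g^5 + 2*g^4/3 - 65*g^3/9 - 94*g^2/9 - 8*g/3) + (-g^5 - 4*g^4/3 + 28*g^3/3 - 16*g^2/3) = -2*g^4/3 + 19*g^3/9 - 142*g^2/9 - 8*g/3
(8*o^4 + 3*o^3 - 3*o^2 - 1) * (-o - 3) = -8*o^5 - 27*o^4 - 6*o^3 + 9*o^2 + o + 3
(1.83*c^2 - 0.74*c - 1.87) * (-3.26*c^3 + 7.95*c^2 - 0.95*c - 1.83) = -5.9658*c^5 + 16.9609*c^4 - 1.5253*c^3 - 17.5124*c^2 + 3.1307*c + 3.4221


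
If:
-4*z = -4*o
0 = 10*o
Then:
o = 0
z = 0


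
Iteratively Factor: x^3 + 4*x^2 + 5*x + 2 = (x + 1)*(x^2 + 3*x + 2) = (x + 1)^2*(x + 2)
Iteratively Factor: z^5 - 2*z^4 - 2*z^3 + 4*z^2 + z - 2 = (z + 1)*(z^4 - 3*z^3 + z^2 + 3*z - 2) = (z - 1)*(z + 1)*(z^3 - 2*z^2 - z + 2) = (z - 2)*(z - 1)*(z + 1)*(z^2 - 1) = (z - 2)*(z - 1)^2*(z + 1)*(z + 1)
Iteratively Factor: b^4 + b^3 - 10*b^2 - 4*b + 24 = (b + 3)*(b^3 - 2*b^2 - 4*b + 8) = (b + 2)*(b + 3)*(b^2 - 4*b + 4) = (b - 2)*(b + 2)*(b + 3)*(b - 2)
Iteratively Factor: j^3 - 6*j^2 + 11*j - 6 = (j - 1)*(j^2 - 5*j + 6) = (j - 2)*(j - 1)*(j - 3)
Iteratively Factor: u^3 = (u)*(u^2) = u^2*(u)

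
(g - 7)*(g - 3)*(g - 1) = g^3 - 11*g^2 + 31*g - 21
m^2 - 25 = (m - 5)*(m + 5)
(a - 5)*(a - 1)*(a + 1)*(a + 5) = a^4 - 26*a^2 + 25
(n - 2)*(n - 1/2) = n^2 - 5*n/2 + 1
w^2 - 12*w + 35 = (w - 7)*(w - 5)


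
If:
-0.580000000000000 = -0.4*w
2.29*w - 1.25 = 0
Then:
No Solution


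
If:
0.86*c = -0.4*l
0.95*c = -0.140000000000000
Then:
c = -0.15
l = 0.32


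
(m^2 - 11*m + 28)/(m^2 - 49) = (m - 4)/(m + 7)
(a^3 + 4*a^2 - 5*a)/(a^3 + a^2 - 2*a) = (a + 5)/(a + 2)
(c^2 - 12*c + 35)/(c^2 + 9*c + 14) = (c^2 - 12*c + 35)/(c^2 + 9*c + 14)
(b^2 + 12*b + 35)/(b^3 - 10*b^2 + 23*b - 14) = (b^2 + 12*b + 35)/(b^3 - 10*b^2 + 23*b - 14)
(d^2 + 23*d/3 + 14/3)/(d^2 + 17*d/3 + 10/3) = (d + 7)/(d + 5)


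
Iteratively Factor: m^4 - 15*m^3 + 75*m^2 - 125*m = (m - 5)*(m^3 - 10*m^2 + 25*m) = (m - 5)^2*(m^2 - 5*m) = (m - 5)^3*(m)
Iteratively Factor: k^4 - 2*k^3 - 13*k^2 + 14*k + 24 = (k + 3)*(k^3 - 5*k^2 + 2*k + 8) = (k - 2)*(k + 3)*(k^2 - 3*k - 4) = (k - 2)*(k + 1)*(k + 3)*(k - 4)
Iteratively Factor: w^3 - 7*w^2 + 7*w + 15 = (w - 5)*(w^2 - 2*w - 3) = (w - 5)*(w + 1)*(w - 3)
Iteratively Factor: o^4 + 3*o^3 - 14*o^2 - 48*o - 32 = (o + 2)*(o^3 + o^2 - 16*o - 16) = (o + 1)*(o + 2)*(o^2 - 16) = (o - 4)*(o + 1)*(o + 2)*(o + 4)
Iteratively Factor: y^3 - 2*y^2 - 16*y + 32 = (y - 4)*(y^2 + 2*y - 8) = (y - 4)*(y - 2)*(y + 4)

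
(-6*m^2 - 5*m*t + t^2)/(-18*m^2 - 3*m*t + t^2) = (m + t)/(3*m + t)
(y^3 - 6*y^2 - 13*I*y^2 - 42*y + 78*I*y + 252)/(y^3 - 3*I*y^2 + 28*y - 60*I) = (y^2 - y*(6 + 7*I) + 42*I)/(y^2 + 3*I*y + 10)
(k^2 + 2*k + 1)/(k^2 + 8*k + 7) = (k + 1)/(k + 7)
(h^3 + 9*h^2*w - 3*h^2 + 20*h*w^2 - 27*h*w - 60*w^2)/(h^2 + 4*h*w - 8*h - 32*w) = (h^2 + 5*h*w - 3*h - 15*w)/(h - 8)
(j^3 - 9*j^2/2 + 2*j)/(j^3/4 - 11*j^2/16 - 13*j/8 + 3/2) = 8*j*(2*j - 1)/(4*j^2 + 5*j - 6)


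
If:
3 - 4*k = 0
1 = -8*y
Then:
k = 3/4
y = -1/8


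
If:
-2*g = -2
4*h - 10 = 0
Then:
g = 1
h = 5/2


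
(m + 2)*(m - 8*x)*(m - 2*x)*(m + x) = m^4 - 9*m^3*x + 2*m^3 + 6*m^2*x^2 - 18*m^2*x + 16*m*x^3 + 12*m*x^2 + 32*x^3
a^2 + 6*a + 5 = (a + 1)*(a + 5)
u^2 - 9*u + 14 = (u - 7)*(u - 2)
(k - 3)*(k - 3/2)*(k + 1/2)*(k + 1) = k^4 - 3*k^3 - 7*k^2/4 + 9*k/2 + 9/4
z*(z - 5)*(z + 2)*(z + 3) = z^4 - 19*z^2 - 30*z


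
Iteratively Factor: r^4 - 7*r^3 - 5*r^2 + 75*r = (r)*(r^3 - 7*r^2 - 5*r + 75) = r*(r - 5)*(r^2 - 2*r - 15) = r*(r - 5)*(r + 3)*(r - 5)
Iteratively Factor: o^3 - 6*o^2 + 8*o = (o - 2)*(o^2 - 4*o) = o*(o - 2)*(o - 4)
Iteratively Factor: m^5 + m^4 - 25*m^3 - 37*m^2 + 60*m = (m - 5)*(m^4 + 6*m^3 + 5*m^2 - 12*m) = (m - 5)*(m - 1)*(m^3 + 7*m^2 + 12*m) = (m - 5)*(m - 1)*(m + 3)*(m^2 + 4*m) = (m - 5)*(m - 1)*(m + 3)*(m + 4)*(m)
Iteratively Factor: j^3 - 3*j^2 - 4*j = (j)*(j^2 - 3*j - 4) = j*(j - 4)*(j + 1)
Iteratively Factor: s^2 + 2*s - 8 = (s + 4)*(s - 2)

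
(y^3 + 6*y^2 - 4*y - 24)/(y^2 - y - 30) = (-y^3 - 6*y^2 + 4*y + 24)/(-y^2 + y + 30)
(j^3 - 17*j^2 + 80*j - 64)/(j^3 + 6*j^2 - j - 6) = (j^2 - 16*j + 64)/(j^2 + 7*j + 6)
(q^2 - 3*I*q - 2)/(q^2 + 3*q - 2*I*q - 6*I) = (q - I)/(q + 3)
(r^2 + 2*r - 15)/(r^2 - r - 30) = (r - 3)/(r - 6)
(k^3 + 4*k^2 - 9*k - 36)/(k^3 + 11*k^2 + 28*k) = (k^2 - 9)/(k*(k + 7))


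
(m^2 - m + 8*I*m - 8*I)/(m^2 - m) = (m + 8*I)/m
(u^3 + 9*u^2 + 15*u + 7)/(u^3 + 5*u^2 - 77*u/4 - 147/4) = 4*(u^2 + 2*u + 1)/(4*u^2 - 8*u - 21)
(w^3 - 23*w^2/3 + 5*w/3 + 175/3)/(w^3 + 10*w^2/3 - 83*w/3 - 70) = (w - 5)/(w + 6)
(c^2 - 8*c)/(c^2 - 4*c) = (c - 8)/(c - 4)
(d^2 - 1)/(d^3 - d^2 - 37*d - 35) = (d - 1)/(d^2 - 2*d - 35)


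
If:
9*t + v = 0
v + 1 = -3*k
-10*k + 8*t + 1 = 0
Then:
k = 17/66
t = 13/66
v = -39/22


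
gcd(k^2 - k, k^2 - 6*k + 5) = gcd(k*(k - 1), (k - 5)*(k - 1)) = k - 1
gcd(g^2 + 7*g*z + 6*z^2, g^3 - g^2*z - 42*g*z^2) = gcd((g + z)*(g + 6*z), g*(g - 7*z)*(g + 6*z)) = g + 6*z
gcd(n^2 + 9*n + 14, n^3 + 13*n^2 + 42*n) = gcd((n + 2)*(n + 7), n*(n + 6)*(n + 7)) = n + 7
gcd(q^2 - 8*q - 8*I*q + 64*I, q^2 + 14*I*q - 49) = 1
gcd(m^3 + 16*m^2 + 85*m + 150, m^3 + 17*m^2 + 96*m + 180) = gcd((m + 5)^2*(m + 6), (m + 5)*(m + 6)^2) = m^2 + 11*m + 30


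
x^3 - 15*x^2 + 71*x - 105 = (x - 7)*(x - 5)*(x - 3)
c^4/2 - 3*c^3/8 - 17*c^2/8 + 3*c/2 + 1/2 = (c/2 + 1)*(c - 2)*(c - 1)*(c + 1/4)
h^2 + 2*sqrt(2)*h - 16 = (h - 2*sqrt(2))*(h + 4*sqrt(2))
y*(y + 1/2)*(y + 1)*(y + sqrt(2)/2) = y^4 + sqrt(2)*y^3/2 + 3*y^3/2 + y^2/2 + 3*sqrt(2)*y^2/4 + sqrt(2)*y/4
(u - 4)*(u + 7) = u^2 + 3*u - 28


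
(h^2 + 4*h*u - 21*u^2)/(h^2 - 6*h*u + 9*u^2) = (-h - 7*u)/(-h + 3*u)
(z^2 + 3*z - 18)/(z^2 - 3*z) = (z + 6)/z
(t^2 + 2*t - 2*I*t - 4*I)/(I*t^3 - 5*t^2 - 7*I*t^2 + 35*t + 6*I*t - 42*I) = (-I*t^2 + 2*t*(-1 - I) - 4)/(t^3 + t^2*(-7 + 5*I) + t*(6 - 35*I) - 42)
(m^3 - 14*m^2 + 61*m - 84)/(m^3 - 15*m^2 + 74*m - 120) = (m^2 - 10*m + 21)/(m^2 - 11*m + 30)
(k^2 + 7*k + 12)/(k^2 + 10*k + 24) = (k + 3)/(k + 6)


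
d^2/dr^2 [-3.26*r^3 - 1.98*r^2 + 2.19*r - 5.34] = -19.56*r - 3.96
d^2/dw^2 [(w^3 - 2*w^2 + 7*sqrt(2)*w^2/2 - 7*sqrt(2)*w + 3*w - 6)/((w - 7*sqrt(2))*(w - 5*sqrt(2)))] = 2*(-31*sqrt(2)*w^3 + 305*w^3 - 3255*sqrt(2)*w^2 + 402*w^2 + 1686*sqrt(2)*w + 14070*w - 22868 + 19670*sqrt(2))/(w^6 - 36*sqrt(2)*w^5 + 1074*w^4 - 8496*sqrt(2)*w^3 + 75180*w^2 - 176400*sqrt(2)*w + 343000)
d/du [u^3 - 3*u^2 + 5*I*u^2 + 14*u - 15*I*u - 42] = 3*u^2 + u*(-6 + 10*I) + 14 - 15*I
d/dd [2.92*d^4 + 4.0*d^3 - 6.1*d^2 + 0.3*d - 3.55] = 11.68*d^3 + 12.0*d^2 - 12.2*d + 0.3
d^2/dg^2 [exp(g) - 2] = exp(g)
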